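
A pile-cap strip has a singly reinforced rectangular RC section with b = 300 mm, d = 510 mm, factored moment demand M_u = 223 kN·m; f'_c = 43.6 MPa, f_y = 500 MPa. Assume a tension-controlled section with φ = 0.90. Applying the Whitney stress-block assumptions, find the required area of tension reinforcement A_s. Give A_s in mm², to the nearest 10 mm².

M_n = M_u/φ = 223/0.90 = 247.778 kN·m.
With M_n = 0.85 f'_c a b (d − a/2), solve the quadratic for a:
a = d − √(d² − 2M_n/(0.85 f'_c b)) = 510 − √(510² − 2 × 247.778×10⁶/(0.85 × 43.6 × 300)) = 45.75 mm.
A_s = 0.85 f'_c a b / f_y = 0.85 × 43.6 × 45.75 × 300 / 500 = 1017.3 mm².

A_s ≈ 1020 mm²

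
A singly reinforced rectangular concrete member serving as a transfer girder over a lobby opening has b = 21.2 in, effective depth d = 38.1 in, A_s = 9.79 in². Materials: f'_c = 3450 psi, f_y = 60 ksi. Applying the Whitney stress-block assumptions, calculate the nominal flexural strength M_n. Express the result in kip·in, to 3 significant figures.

M_n ≈ 19600 kip·in

T = A_s f_y = 9.79 × 60 = 587.4 kips.
a = T/(0.85 f'_c b) = 587.4/(0.85 × 3.45 × 21.2) = 9.448 in.
M_n = T(d − a/2) = 587.4 × (38.1 − 4.724) = 19605.1 kip·in.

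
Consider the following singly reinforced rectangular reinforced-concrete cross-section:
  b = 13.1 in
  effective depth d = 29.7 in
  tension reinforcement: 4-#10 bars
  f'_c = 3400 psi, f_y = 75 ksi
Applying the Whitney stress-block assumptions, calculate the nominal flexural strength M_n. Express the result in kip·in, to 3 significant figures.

A_s = 4 × 1.27 = 5.08 in².
T = A_s f_y = 5.08 × 75 = 381 kips.
a = T/(0.85 f'_c b) = 381/(0.85 × 3.4 × 13.1) = 10.064 in.
M_n = T(d − a/2) = 381 × (29.7 − 5.032) = 9398.5 kip·in.

M_n ≈ 9400 kip·in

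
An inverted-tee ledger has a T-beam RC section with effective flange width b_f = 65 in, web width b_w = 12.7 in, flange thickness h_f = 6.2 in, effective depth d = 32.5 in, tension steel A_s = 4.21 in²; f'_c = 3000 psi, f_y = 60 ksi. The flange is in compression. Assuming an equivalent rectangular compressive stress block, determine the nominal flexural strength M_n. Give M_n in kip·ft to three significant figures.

M_n ≈ 668 kip·ft

Tension: T = A_s f_y = 4.21 × 60 = 252.6 kips.
Try a within the flange: a = T/(0.85 f'_c b_f) = 252.6/(0.85 × 3 × 65) = 1.524 in.
Since a = 1.524 ≤ h_f = 6.2 in, the stress block lies entirely in the flange; analyse as a rectangular beam of width b_f.
M_n = T(d − a/2) = 252.6 × (32.5 − 0.762) = 8017.0 kip·in.
M_n = 8017.0/12 = 668.08 kip·ft.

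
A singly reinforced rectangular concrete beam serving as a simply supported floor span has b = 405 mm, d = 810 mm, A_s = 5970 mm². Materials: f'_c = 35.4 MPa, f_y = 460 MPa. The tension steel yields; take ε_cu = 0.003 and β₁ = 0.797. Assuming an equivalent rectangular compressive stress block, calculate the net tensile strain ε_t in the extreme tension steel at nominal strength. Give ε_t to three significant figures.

ε_t ≈ 0.00559

a = A_s f_y/(0.85 f'_c b) = 225.35 mm.
β₁ = 0.797, so c = a/β₁ = 225.35/0.797 = 282.75 mm.
From the linear strain diagram with ε_cu = 0.003: ε_t = 0.003 (d − c)/c = 0.003 × (810 − 282.75)/282.75 = 0.00559.
Since ε_t ≥ 0.005, the section is tension-controlled.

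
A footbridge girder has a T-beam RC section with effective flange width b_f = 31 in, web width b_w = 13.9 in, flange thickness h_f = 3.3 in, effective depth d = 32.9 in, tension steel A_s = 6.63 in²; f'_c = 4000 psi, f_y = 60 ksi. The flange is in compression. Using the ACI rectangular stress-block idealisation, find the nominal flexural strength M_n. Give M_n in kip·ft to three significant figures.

M_n ≈ 1030 kip·ft

Tension: T = A_s f_y = 6.63 × 60 = 397.8 kips.
Try a within the flange: a = T/(0.85 f'_c b_f) = 397.8/(0.85 × 4 × 31) = 3.774 in.
a = 3.774 > h_f = 3.3 in: the block extends into the web. Split into flange-overhang and web parts.
C_f = 0.85 f'_c (b_f − b_w) h_f = 0.85 × 4 × (31 − 13.9) × 3.3 = 191.9 kips.
Remaining web compression depth: a_w = (T − C_f)/(0.85 f'_c b_w) = (397.8 − 191.9)/(0.85 × 4 × 13.9) = 4.357 in.
M_n = C_f(d − h_f/2) + (T − C_f)(d − a_w/2) = 191.9 × (32.9 − 1.65) + 205.9 × (32.9 − 2.1785) = 5996.9 + 6325.6 = 12322.5 kip·in.
M_n = 12322.5/12 = 1026.88 kip·ft.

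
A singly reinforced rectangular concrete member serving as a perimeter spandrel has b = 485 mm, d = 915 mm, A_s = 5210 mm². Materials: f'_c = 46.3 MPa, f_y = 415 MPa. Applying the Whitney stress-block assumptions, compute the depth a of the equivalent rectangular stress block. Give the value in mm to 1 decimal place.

T = A_s f_y = 5210 × 415 = 2162150 N = 2162.15 kN.
Setting C = 0.85 f'_c a b equal to T: a = 2162150/(0.85 × 46.3 × 485) = 113.3 mm.

a ≈ 113.3 mm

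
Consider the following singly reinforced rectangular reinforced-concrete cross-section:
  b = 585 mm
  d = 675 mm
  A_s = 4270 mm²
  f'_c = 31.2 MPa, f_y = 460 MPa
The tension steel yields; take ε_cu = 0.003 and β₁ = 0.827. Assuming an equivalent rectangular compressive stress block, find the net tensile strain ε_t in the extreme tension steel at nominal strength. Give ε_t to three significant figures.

a = A_s f_y/(0.85 f'_c b) = 126.61 mm.
β₁ = 0.827, so c = a/β₁ = 126.61/0.827 = 153.10 mm.
From the linear strain diagram with ε_cu = 0.003: ε_t = 0.003 (d − c)/c = 0.003 × (675 − 153.10)/153.10 = 0.0102.
Since ε_t ≥ 0.005, the section is tension-controlled.

ε_t ≈ 0.0102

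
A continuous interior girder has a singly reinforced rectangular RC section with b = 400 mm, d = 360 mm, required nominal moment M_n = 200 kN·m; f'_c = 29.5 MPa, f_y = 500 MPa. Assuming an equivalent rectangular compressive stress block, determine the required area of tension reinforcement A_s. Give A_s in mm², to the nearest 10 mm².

With M_n = 0.85 f'_c a b (d − a/2), solve the quadratic for a:
a = d − √(d² − 2M_n/(0.85 f'_c b)) = 360 − √(360² − 2 × 200×10⁶/(0.85 × 29.5 × 400)) = 60.47 mm.
A_s = 0.85 f'_c a b / f_y = 0.85 × 29.5 × 60.47 × 400 / 500 = 1213.0 mm².

A_s ≈ 1210 mm²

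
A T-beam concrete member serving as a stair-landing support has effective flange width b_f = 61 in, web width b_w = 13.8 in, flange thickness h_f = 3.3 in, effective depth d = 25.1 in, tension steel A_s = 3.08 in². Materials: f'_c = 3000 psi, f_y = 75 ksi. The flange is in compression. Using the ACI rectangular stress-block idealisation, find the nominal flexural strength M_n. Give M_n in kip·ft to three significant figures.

Tension: T = A_s f_y = 3.08 × 75 = 231 kips.
Try a within the flange: a = T/(0.85 f'_c b_f) = 231/(0.85 × 3 × 61) = 1.485 in.
Since a = 1.485 ≤ h_f = 3.3 in, the stress block lies entirely in the flange; analyse as a rectangular beam of width b_f.
M_n = T(d − a/2) = 231 × (25.1 − 0.7425) = 5626.6 kip·in.
M_n = 5626.6/12 = 468.88 kip·ft.

M_n ≈ 469 kip·ft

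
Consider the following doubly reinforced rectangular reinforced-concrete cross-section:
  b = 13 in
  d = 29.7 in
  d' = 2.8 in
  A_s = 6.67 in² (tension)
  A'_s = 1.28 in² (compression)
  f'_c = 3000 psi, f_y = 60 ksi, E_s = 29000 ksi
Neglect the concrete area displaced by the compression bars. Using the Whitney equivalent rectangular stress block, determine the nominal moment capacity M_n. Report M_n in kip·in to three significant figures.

M_n ≈ 10100 kip·in

Assume both steels yield.
a = (A_s − A'_s) f_y/(0.85 f'_c b) = (6.67 − 1.28) × 60/(0.85 × 3 × 13) = 9.756 in.
c = a/β₁ = 9.756/0.85 = 11.478 in; ε'_s = 0.003(c − d')/c = 0.0023 ≥ ε_y = 0.0021, so the compression steel yields.
M_n = (A_s − A'_s) f_y (d − a/2) + A'_s f_y (d − d') = 323.4 × (29.7 − 4.878) + 76.8 × (29.7 − 2.8) = 8027.4 + 2065.9 = 10093.3 kip·in.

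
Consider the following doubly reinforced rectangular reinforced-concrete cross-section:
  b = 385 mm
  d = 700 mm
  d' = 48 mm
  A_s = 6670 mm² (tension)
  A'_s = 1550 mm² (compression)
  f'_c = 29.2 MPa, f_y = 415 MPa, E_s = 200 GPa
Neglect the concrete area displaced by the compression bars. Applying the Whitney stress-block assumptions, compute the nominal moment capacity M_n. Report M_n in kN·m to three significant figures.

Assume both tension and compression steel yield.
Net tension couple steel: A_s − A'_s = 5120 mm².
a = (A_s − A'_s) f_y / (0.85 f'_c b) = 2124800/(0.85 × 29.2 × 385) = 222.36 mm.
c = a/β₁ = 222.36/0.841 = 264.40 mm; ε'_s = 0.003(c − d')/c = 0.0025 ≥ f_y/E_s = 0.0021, so compression steel does yield.
M_n = (A_s − A'_s) f_y (d − a/2) + A'_s f_y (d − d') = [2124800 × (700 − 111.18) + 643250 × (700 − 48)] × 10⁻⁶ = 1251.12 + 419.40 = 1670.52 kN·m.

M_n ≈ 1670 kN·m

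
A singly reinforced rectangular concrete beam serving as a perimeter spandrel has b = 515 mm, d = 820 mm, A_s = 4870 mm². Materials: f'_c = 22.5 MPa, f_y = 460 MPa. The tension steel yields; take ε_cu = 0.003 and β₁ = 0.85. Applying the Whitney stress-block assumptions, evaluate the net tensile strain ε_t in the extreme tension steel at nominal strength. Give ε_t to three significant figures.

ε_t ≈ 0.00619

a = A_s f_y/(0.85 f'_c b) = 227.45 mm.
β₁ = 0.85, so c = a/β₁ = 227.45/0.85 = 267.59 mm.
From the linear strain diagram with ε_cu = 0.003: ε_t = 0.003 (d − c)/c = 0.003 × (820 − 267.59)/267.59 = 0.00619.
Since ε_t ≥ 0.005, the section is tension-controlled.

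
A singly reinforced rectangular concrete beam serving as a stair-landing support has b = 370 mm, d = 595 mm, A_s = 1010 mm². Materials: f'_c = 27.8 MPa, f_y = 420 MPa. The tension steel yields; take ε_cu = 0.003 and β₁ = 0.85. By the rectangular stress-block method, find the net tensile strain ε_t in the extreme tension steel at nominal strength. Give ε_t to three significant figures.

ε_t ≈ 0.0283

a = A_s f_y/(0.85 f'_c b) = 48.52 mm.
β₁ = 0.85, so c = a/β₁ = 48.52/0.85 = 57.08 mm.
From the linear strain diagram with ε_cu = 0.003: ε_t = 0.003 (d − c)/c = 0.003 × (595 − 57.08)/57.08 = 0.0283.
Since ε_t ≥ 0.005, the section is tension-controlled.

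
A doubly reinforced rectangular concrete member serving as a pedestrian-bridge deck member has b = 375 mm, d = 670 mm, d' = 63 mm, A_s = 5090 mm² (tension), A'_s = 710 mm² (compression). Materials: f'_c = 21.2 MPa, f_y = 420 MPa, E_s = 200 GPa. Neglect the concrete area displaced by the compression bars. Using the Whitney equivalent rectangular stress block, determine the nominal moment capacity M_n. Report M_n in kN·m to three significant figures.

M_n ≈ 1160 kN·m

Assume both tension and compression steel yield.
Net tension couple steel: A_s − A'_s = 4380 mm².
a = (A_s − A'_s) f_y / (0.85 f'_c b) = 1839600/(0.85 × 21.2 × 375) = 272.23 mm.
c = a/β₁ = 272.23/0.85 = 320.27 mm; ε'_s = 0.003(c − d')/c = 0.0024 ≥ f_y/E_s = 0.0021, so compression steel does yield.
M_n = (A_s − A'_s) f_y (d − a/2) + A'_s f_y (d − d') = [1839600 × (670 − 136.115) + 298200 × (670 − 63)] × 10⁻⁶ = 982.13 + 181.01 = 1163.14 kN·m.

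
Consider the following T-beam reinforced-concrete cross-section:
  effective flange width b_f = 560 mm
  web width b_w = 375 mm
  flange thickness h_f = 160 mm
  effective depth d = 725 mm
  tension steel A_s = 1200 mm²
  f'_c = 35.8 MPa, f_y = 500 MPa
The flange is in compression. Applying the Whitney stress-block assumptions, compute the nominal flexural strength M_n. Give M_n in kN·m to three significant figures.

M_n ≈ 424 kN·m

Tension: T = A_s f_y = 1200 × 500 = 600000 N.
Try a within the flange: a = T/(0.85 f'_c b_f) = 600000/(0.85 × 35.8 × 560) = 35.21 mm.
Since a = 35.21 ≤ h_f = 160 mm, the stress block lies entirely in the flange; analyse as a rectangular beam of width b_f.
M_n = T(d − a/2) = 600000 × (725 − 17.605) = 424.44 × 10⁶ N·mm.
M_n = 424.44 kN·m.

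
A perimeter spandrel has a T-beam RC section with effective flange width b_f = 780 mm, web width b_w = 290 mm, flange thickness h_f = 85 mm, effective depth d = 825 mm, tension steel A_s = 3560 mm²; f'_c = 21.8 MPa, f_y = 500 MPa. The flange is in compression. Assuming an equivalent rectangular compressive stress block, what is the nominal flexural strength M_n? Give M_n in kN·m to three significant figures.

Tension: T = A_s f_y = 3560 × 500 = 1780000 N.
Try a within the flange: a = T/(0.85 f'_c b_f) = 1780000/(0.85 × 21.8 × 780) = 123.15 mm.
a = 123.15 > h_f = 85 mm: the block extends into the web. Split into flange-overhang and web parts.
C_f = 0.85 f'_c (b_f − b_w) h_f = 0.85 × 21.8 × (780 − 290) × 85 = 771775 N.
Remaining web compression depth: a_w = (T − C_f)/(0.85 f'_c b_w) = (1780000 − 771775)/(0.85 × 21.8 × 290) = 187.62 mm.
M_n = C_f(d − h_f/2) + (T − C_f)(d − a_w/2) = 771775 × (825 − 42.5) + 1008225 × (825 − 93.81) = 603.91 + 737.20 = 1341.11 × 10⁶ N·mm.
M_n = 1341.11 kN·m.

M_n ≈ 1340 kN·m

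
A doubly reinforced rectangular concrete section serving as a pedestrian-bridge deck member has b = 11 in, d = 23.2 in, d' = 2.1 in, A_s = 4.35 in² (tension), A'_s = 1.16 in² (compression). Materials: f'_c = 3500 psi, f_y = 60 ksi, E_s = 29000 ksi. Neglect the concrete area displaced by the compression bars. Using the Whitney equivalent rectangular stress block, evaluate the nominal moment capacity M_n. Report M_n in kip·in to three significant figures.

M_n ≈ 5350 kip·in

Assume both steels yield.
a = (A_s − A'_s) f_y/(0.85 f'_c b) = (4.35 − 1.16) × 60/(0.85 × 3.5 × 11) = 5.849 in.
c = a/β₁ = 5.849/0.85 = 6.881 in; ε'_s = 0.003(c − d')/c = 0.0021 ≥ ε_y = 0.0021, so the compression steel yields.
M_n = (A_s − A'_s) f_y (d − a/2) + A'_s f_y (d − d') = 191.4 × (23.2 − 2.9245) + 69.6 × (23.2 − 2.1) = 3880.7 + 1468.6 = 5349.3 kip·in.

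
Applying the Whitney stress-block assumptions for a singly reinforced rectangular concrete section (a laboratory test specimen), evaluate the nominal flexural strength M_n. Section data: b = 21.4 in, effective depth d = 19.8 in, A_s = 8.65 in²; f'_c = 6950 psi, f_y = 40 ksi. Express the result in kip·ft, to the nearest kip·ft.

T = A_s f_y = 8.65 × 40 = 346 kips.
a = T/(0.85 f'_c b) = 346/(0.85 × 6.95 × 21.4) = 2.737 in.
M_n = T(d − a/2) = 346 × (19.8 − 1.3685) = 6377.3 kip·in = 6377.3/12 = 531.44 kip·ft.

M_n ≈ 531 kip·ft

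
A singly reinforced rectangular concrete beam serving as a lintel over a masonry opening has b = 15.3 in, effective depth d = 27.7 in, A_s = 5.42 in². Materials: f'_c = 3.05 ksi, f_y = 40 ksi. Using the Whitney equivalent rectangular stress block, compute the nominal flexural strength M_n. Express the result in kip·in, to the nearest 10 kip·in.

M_n ≈ 5410 kip·in

T = A_s f_y = 5.42 × 40 = 216.8 kips.
a = T/(0.85 f'_c b) = 216.8/(0.85 × 3.05 × 15.3) = 5.466 in.
M_n = T(d − a/2) = 216.8 × (27.7 − 2.733) = 5412.8 kip·in.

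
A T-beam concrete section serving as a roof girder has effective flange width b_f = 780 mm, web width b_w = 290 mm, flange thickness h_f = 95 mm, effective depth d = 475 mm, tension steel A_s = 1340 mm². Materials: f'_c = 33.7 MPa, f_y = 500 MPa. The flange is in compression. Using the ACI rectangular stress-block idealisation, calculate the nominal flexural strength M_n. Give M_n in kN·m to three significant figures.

M_n ≈ 308 kN·m

Tension: T = A_s f_y = 1340 × 500 = 670000 N.
Try a within the flange: a = T/(0.85 f'_c b_f) = 670000/(0.85 × 33.7 × 780) = 29.99 mm.
Since a = 29.99 ≤ h_f = 95 mm, the stress block lies entirely in the flange; analyse as a rectangular beam of width b_f.
M_n = T(d − a/2) = 670000 × (475 − 14.995) = 308.20 × 10⁶ N·mm.
M_n = 308.20 kN·m.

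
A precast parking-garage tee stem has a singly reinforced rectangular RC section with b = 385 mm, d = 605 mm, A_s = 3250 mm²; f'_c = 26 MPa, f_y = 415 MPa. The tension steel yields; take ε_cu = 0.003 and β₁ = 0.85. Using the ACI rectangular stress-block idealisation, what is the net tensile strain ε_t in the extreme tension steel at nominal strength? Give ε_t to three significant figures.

a = A_s f_y/(0.85 f'_c b) = 158.52 mm.
β₁ = 0.85, so c = a/β₁ = 158.52/0.85 = 186.49 mm.
From the linear strain diagram with ε_cu = 0.003: ε_t = 0.003 (d − c)/c = 0.003 × (605 − 186.49)/186.49 = 0.00673.
Since ε_t ≥ 0.005, the section is tension-controlled.

ε_t ≈ 0.00673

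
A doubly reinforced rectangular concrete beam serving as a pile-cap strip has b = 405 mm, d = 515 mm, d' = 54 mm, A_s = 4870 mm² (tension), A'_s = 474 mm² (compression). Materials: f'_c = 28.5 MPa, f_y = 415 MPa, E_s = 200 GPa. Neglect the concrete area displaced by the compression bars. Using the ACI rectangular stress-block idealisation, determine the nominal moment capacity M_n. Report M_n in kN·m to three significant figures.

M_n ≈ 861 kN·m

Assume both tension and compression steel yield.
Net tension couple steel: A_s − A'_s = 4396 mm².
a = (A_s − A'_s) f_y / (0.85 f'_c b) = 1824340/(0.85 × 28.5 × 405) = 185.95 mm.
c = a/β₁ = 185.95/0.846 = 219.80 mm; ε'_s = 0.003(c − d')/c = 0.0023 ≥ f_y/E_s = 0.0021, so compression steel does yield.
M_n = (A_s − A'_s) f_y (d − a/2) + A'_s f_y (d − d') = [1824340 × (515 − 92.975) + 196710 × (515 − 54)] × 10⁻⁶ = 769.92 + 90.68 = 860.60 kN·m.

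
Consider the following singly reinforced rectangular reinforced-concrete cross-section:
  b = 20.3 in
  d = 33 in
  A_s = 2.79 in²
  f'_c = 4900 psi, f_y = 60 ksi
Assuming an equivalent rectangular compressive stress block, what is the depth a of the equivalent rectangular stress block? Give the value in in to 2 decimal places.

T = A_s f_y = 2.79 × 60 = 167.4 kips.
a = T/(0.85 f'_c b) = 167.4/(0.85 × 4.9 × 20.3) = 1.98 in.

a ≈ 1.98 in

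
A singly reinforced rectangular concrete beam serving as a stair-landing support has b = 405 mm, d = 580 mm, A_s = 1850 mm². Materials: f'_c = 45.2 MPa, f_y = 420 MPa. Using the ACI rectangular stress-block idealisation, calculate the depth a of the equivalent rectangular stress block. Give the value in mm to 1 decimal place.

T = A_s f_y = 1850 × 420 = 777000 N = 777 kN.
Setting C = 0.85 f'_c a b equal to T: a = 777000/(0.85 × 45.2 × 405) = 49.9 mm.

a ≈ 49.9 mm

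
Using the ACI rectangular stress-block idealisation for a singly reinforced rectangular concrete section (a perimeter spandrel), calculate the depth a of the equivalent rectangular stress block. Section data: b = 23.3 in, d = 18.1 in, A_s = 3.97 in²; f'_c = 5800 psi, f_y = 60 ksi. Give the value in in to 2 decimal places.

a ≈ 2.07 in

T = A_s f_y = 3.97 × 60 = 238.2 kips.
a = T/(0.85 f'_c b) = 238.2/(0.85 × 5.8 × 23.3) = 2.07 in.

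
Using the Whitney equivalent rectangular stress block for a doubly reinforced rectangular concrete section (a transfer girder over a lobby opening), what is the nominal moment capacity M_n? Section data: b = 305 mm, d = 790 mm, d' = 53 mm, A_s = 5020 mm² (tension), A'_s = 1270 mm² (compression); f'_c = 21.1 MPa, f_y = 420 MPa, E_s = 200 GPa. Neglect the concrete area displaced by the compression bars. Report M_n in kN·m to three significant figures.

Assume both tension and compression steel yield.
Net tension couple steel: A_s − A'_s = 3750 mm².
a = (A_s − A'_s) f_y / (0.85 f'_c b) = 1575000/(0.85 × 21.1 × 305) = 287.92 mm.
c = a/β₁ = 287.92/0.85 = 338.73 mm; ε'_s = 0.003(c − d')/c = 0.0025 ≥ f_y/E_s = 0.0021, so compression steel does yield.
M_n = (A_s − A'_s) f_y (d − a/2) + A'_s f_y (d − d') = [1575000 × (790 − 143.96) + 533400 × (790 − 53)] × 10⁻⁶ = 1017.51 + 393.12 = 1410.63 kN·m.

M_n ≈ 1410 kN·m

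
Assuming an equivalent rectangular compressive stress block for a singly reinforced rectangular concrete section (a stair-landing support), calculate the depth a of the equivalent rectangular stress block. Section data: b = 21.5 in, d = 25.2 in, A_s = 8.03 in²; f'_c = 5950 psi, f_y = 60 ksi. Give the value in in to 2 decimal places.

T = A_s f_y = 8.03 × 60 = 481.8 kips.
a = T/(0.85 f'_c b) = 481.8/(0.85 × 5.95 × 21.5) = 4.43 in.

a ≈ 4.43 in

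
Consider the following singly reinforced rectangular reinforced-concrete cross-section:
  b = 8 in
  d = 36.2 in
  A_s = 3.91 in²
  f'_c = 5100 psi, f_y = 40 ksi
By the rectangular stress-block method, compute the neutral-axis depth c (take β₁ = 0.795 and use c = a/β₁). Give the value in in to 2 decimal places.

T = A_s f_y = 3.91 × 40 = 156.4 kips.
a = T/(0.85 f'_c b) = 156.4/(0.85 × 5.1 × 8) = 4.5098 in.
With β₁ = 0.795, c = a/β₁ = 4.5098/0.795 = 5.67 in.

c ≈ 5.67 in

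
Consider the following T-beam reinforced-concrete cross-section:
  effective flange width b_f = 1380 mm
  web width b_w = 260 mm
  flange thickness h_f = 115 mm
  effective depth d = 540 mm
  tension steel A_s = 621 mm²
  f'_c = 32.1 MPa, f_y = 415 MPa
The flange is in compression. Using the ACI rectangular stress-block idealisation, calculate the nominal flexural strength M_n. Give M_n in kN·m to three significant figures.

M_n ≈ 138 kN·m

Tension: T = A_s f_y = 621 × 415 = 257715 N.
Try a within the flange: a = T/(0.85 f'_c b_f) = 257715/(0.85 × 32.1 × 1380) = 6.84 mm.
Since a = 6.84 ≤ h_f = 115 mm, the stress block lies entirely in the flange; analyse as a rectangular beam of width b_f.
M_n = T(d − a/2) = 257715 × (540 − 3.42) = 138.28 × 10⁶ N·mm.
M_n = 138.28 kN·m.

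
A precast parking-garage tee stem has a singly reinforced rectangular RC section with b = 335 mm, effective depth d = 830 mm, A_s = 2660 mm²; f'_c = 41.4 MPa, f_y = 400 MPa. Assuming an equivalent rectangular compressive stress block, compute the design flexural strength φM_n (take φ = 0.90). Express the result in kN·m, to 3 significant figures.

φM_n ≈ 752 kN·m

T = A_s f_y = 2660 × 400 = 1064000 N = 1064 kN.
From C = T: a = T/(0.85 f'_c b) = 1064000/(0.85 × 41.4 × 335) = 90.26 mm.
M_n = T(d − a/2) = 1064 kN × (830 − 45.13) mm = 835.10 kN·m.
φM_n = 0.90 × 835.10 = 751.59 kN·m.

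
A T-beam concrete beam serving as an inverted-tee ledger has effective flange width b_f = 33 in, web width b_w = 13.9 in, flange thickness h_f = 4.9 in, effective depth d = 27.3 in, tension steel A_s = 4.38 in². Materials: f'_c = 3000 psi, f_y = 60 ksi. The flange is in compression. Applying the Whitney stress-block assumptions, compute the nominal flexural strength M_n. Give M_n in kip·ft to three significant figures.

Tension: T = A_s f_y = 4.38 × 60 = 262.8 kips.
Try a within the flange: a = T/(0.85 f'_c b_f) = 262.8/(0.85 × 3 × 33) = 3.123 in.
Since a = 3.123 ≤ h_f = 4.9 in, the stress block lies entirely in the flange; analyse as a rectangular beam of width b_f.
M_n = T(d − a/2) = 262.8 × (27.3 − 1.5615) = 6764.1 kip·in.
M_n = 6764.1/12 = 563.68 kip·ft.

M_n ≈ 564 kip·ft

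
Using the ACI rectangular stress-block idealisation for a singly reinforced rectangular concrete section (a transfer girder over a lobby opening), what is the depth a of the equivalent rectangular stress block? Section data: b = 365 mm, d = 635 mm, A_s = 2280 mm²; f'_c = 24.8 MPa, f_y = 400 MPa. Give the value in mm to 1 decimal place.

T = A_s f_y = 2280 × 400 = 912000 N = 912 kN.
Setting C = 0.85 f'_c a b equal to T: a = 912000/(0.85 × 24.8 × 365) = 118.5 mm.

a ≈ 118.5 mm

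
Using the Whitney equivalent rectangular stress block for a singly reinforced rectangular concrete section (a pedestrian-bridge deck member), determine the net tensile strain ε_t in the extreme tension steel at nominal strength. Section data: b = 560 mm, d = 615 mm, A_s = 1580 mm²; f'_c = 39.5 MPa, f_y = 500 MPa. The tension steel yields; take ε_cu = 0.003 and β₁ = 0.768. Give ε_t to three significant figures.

a = A_s f_y/(0.85 f'_c b) = 42.02 mm.
β₁ = 0.768, so c = a/β₁ = 42.02/0.768 = 54.71 mm.
From the linear strain diagram with ε_cu = 0.003: ε_t = 0.003 (d − c)/c = 0.003 × (615 − 54.71)/54.71 = 0.0307.
Since ε_t ≥ 0.005, the section is tension-controlled.

ε_t ≈ 0.0307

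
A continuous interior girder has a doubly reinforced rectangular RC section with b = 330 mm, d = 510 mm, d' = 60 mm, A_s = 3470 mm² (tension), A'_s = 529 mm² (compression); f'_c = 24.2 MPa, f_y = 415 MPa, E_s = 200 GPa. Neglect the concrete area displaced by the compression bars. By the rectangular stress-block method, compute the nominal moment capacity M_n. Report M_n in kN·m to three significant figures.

Assume both tension and compression steel yield.
Net tension couple steel: A_s − A'_s = 2941 mm².
a = (A_s − A'_s) f_y / (0.85 f'_c b) = 1220515/(0.85 × 24.2 × 330) = 179.80 mm.
c = a/β₁ = 179.80/0.85 = 211.53 mm; ε'_s = 0.003(c − d')/c = 0.0021 ≥ f_y/E_s = 0.0021, so compression steel does yield.
M_n = (A_s − A'_s) f_y (d − a/2) + A'_s f_y (d − d') = [1220515 × (510 − 89.9) + 219535 × (510 − 60)] × 10⁻⁶ = 512.74 + 98.79 = 611.53 kN·m.

M_n ≈ 612 kN·m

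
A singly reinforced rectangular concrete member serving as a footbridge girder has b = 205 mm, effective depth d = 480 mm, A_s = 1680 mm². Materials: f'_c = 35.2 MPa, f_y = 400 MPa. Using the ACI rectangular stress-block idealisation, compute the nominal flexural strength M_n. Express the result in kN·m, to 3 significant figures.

T = A_s f_y = 1680 × 400 = 672000 N = 672 kN.
From C = T: a = T/(0.85 f'_c b) = 672000/(0.85 × 35.2 × 205) = 109.56 mm.
M_n = T(d − a/2) = 672 kN × (480 − 54.78) mm = 285.75 kN·m.

M_n ≈ 286 kN·m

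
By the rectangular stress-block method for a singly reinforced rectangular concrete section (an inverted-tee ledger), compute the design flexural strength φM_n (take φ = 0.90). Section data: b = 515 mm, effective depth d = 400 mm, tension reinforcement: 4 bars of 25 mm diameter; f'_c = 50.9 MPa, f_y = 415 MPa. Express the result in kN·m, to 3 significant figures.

φM_n ≈ 280 kN·m

A_s = 4 × 491 = 1964 mm².
T = A_s f_y = 1964 × 415 = 815060 N = 815.06 kN.
From C = T: a = T/(0.85 f'_c b) = 815060/(0.85 × 50.9 × 515) = 36.58 mm.
M_n = T(d − a/2) = 815.06 kN × (400 − 18.29) mm = 311.12 kN·m.
φM_n = 0.90 × 311.12 = 280.01 kN·m.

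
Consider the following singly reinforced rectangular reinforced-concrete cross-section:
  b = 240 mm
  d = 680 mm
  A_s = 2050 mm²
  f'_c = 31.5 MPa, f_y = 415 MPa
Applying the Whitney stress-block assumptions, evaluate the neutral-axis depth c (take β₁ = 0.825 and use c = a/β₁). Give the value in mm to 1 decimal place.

T = A_s f_y = 2050 × 415 = 850750 N = 850.75 kN.
Setting C = 0.85 f'_c a b equal to T: a = 850750/(0.85 × 31.5 × 240) = 132.392 mm.
With β₁ = 0.825, c = a/β₁ = 132.392/0.825 = 160.5 mm.

c ≈ 160.5 mm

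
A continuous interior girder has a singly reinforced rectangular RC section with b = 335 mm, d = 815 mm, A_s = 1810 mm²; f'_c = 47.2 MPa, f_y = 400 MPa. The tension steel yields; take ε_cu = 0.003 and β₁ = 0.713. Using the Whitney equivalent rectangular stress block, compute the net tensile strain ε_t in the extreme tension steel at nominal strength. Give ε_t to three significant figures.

a = A_s f_y/(0.85 f'_c b) = 53.87 mm.
β₁ = 0.713, so c = a/β₁ = 53.87/0.713 = 75.55 mm.
From the linear strain diagram with ε_cu = 0.003: ε_t = 0.003 (d − c)/c = 0.003 × (815 − 75.55)/75.55 = 0.0294.
Since ε_t ≥ 0.005, the section is tension-controlled.

ε_t ≈ 0.0294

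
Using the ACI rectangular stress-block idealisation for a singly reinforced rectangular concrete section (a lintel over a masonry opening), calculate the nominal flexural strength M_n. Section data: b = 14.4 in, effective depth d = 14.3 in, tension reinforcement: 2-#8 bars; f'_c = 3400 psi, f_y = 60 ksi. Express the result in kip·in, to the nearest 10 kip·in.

A_s = 2 × 0.79 = 1.58 in².
T = A_s f_y = 1.58 × 60 = 94.8 kips.
a = T/(0.85 f'_c b) = 94.8/(0.85 × 3.4 × 14.4) = 2.278 in.
M_n = T(d − a/2) = 94.8 × (14.3 − 1.139) = 1247.7 kip·in.

M_n ≈ 1250 kip·in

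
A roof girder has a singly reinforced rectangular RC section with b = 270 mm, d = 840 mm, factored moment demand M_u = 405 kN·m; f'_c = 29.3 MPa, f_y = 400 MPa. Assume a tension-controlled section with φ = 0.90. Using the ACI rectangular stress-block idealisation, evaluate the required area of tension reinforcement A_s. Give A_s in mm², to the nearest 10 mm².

A_s ≈ 1410 mm²

M_n = M_u/φ = 405/0.90 = 450 kN·m.
With M_n = 0.85 f'_c a b (d − a/2), solve the quadratic for a:
a = d − √(d² − 2M_n/(0.85 f'_c b)) = 840 − √(840² − 2 × 450×10⁶/(0.85 × 29.3 × 270)) = 83.85 mm.
A_s = 0.85 f'_c a b / f_y = 0.85 × 29.3 × 83.85 × 270 / 400 = 1409.6 mm².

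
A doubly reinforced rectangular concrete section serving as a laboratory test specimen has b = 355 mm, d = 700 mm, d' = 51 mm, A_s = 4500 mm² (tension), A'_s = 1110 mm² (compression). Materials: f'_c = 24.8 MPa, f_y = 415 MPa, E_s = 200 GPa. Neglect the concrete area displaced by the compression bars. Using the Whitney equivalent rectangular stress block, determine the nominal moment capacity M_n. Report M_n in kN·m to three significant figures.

Assume both tension and compression steel yield.
Net tension couple steel: A_s − A'_s = 3390 mm².
a = (A_s − A'_s) f_y / (0.85 f'_c b) = 1406850/(0.85 × 24.8 × 355) = 188.00 mm.
c = a/β₁ = 188.00/0.85 = 221.18 mm; ε'_s = 0.003(c − d')/c = 0.0023 ≥ f_y/E_s = 0.0021, so compression steel does yield.
M_n = (A_s − A'_s) f_y (d − a/2) + A'_s f_y (d − d') = [1406850 × (700 − 94) + 460650 × (700 − 51)] × 10⁻⁶ = 852.55 + 298.96 = 1151.51 kN·m.

M_n ≈ 1150 kN·m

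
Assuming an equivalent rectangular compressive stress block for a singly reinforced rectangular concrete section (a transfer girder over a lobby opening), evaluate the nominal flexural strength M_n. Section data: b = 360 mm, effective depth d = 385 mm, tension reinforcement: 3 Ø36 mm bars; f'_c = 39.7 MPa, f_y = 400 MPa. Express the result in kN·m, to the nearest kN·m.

M_n ≈ 409 kN·m

A_s = 3 × 1018 = 3054 mm².
T = A_s f_y = 3054 × 400 = 1221600 N = 1221.6 kN.
From C = T: a = T/(0.85 f'_c b) = 1221600/(0.85 × 39.7 × 360) = 100.56 mm.
M_n = T(d − a/2) = 1221.6 kN × (385 − 50.28) mm = 408.89 kN·m.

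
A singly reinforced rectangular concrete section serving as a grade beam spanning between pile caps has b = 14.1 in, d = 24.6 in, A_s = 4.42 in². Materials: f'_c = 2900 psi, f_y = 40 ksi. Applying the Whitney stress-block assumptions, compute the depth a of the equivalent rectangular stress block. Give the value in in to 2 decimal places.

a ≈ 5.09 in

T = A_s f_y = 4.42 × 40 = 176.8 kips.
a = T/(0.85 f'_c b) = 176.8/(0.85 × 2.9 × 14.1) = 5.09 in.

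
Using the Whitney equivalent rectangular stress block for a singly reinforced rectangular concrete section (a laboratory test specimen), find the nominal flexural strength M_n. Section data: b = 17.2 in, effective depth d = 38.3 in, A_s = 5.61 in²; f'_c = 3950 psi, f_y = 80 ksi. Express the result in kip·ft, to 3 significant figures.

M_n ≈ 1290 kip·ft

T = A_s f_y = 5.61 × 80 = 448.8 kips.
a = T/(0.85 f'_c b) = 448.8/(0.85 × 3.95 × 17.2) = 7.772 in.
M_n = T(d − a/2) = 448.8 × (38.3 − 3.886) = 15445.0 kip·in = 15445.0/12 = 1287.08 kip·ft.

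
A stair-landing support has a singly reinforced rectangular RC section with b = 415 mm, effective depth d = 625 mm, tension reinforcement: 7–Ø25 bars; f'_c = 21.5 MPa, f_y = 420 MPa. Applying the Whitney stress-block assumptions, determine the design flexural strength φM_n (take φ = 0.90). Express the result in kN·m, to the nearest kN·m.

A_s = 7 × 491 = 3437 mm².
T = A_s f_y = 3437 × 420 = 1443540 N = 1443.54 kN.
From C = T: a = T/(0.85 f'_c b) = 1443540/(0.85 × 21.5 × 415) = 190.34 mm.
M_n = T(d − a/2) = 1443.54 kN × (625 − 95.17) mm = 764.83 kN·m.
φM_n = 0.90 × 764.83 = 688.35 kN·m.

φM_n ≈ 688 kN·m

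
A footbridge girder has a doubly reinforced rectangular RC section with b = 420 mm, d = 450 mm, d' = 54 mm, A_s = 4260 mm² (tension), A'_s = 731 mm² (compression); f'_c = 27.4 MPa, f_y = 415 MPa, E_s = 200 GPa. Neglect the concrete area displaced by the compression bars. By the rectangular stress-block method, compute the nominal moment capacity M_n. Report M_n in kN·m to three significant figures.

M_n ≈ 670 kN·m

Assume both tension and compression steel yield.
Net tension couple steel: A_s − A'_s = 3529 mm².
a = (A_s − A'_s) f_y / (0.85 f'_c b) = 1464535/(0.85 × 27.4 × 420) = 149.72 mm.
c = a/β₁ = 149.72/0.85 = 176.14 mm; ε'_s = 0.003(c − d')/c = 0.0021 ≥ f_y/E_s = 0.0021, so compression steel does yield.
M_n = (A_s − A'_s) f_y (d − a/2) + A'_s f_y (d − d') = [1464535 × (450 − 74.86) + 303365 × (450 − 54)] × 10⁻⁶ = 549.41 + 120.13 = 669.54 kN·m.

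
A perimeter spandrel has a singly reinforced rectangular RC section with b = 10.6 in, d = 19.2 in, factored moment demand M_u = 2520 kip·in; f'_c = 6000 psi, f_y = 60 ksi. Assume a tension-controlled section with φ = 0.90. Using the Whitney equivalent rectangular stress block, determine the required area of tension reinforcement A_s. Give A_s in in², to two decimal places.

A_s ≈ 2.63 in²

M_n = M_u/φ = 2520/0.90 = 2800 kip·in.
From M_n = 0.85 f'_c a b (d − a/2):
a = d − √(d² − 2M_n/(0.85 f'_c b)) = 19.2 − √(19.2² − 2 × 2800/(0.85 × 6 × 10.6)) = 2.920 in.
A_s = 0.85 f'_c a b / f_y = 0.85 × 6 × 2.920 × 10.6 / 60 = 2.631 in².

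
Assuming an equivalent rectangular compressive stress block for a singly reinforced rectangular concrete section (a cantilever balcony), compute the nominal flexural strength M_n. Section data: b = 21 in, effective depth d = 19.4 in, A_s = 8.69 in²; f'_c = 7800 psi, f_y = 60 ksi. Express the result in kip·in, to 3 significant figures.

M_n ≈ 9140 kip·in

T = A_s f_y = 8.69 × 60 = 521.4 kips.
a = T/(0.85 f'_c b) = 521.4/(0.85 × 7.8 × 21) = 3.745 in.
M_n = T(d − a/2) = 521.4 × (19.4 − 1.8725) = 9138.8 kip·in.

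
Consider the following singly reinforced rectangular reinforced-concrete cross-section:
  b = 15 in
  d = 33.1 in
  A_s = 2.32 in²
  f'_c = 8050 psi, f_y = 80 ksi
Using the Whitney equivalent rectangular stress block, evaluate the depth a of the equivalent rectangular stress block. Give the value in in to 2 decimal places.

a ≈ 1.81 in

T = A_s f_y = 2.32 × 80 = 185.6 kips.
a = T/(0.85 f'_c b) = 185.6/(0.85 × 8.05 × 15) = 1.81 in.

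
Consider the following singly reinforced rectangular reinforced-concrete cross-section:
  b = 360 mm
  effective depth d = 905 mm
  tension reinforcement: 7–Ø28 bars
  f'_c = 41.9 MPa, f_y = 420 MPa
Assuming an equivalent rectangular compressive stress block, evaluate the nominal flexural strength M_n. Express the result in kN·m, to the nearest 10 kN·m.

M_n ≈ 1510 kN·m

A_s = 7 × 616 = 4312 mm².
T = A_s f_y = 4312 × 420 = 1811040 N = 1811.04 kN.
From C = T: a = T/(0.85 f'_c b) = 1811040/(0.85 × 41.9 × 360) = 141.25 mm.
M_n = T(d − a/2) = 1811.04 kN × (905 − 70.625) mm = 1511.09 kN·m.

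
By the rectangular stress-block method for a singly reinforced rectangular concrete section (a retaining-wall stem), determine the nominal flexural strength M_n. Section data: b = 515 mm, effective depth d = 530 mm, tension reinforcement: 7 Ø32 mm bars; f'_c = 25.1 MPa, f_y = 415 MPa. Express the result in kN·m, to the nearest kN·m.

A_s = 7 × 804 = 5628 mm².
T = A_s f_y = 5628 × 415 = 2335620 N = 2335.62 kN.
From C = T: a = T/(0.85 f'_c b) = 2335620/(0.85 × 25.1 × 515) = 212.57 mm.
M_n = T(d − a/2) = 2335.62 kN × (530 − 106.285) mm = 989.64 kN·m.

M_n ≈ 990 kN·m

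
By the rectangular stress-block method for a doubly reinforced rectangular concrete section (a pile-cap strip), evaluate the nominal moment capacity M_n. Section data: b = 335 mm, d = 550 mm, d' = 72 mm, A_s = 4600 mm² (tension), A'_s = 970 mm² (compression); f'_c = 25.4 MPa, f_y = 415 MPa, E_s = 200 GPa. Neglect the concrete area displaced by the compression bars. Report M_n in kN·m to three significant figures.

M_n ≈ 864 kN·m

Assume both tension and compression steel yield.
Net tension couple steel: A_s − A'_s = 3630 mm².
a = (A_s − A'_s) f_y / (0.85 f'_c b) = 1506450/(0.85 × 25.4 × 335) = 208.28 mm.
c = a/β₁ = 208.28/0.85 = 245.04 mm; ε'_s = 0.003(c − d')/c = 0.0021 ≥ f_y/E_s = 0.0021, so compression steel does yield.
M_n = (A_s − A'_s) f_y (d − a/2) + A'_s f_y (d − d') = [1506450 × (550 − 104.14) + 402550 × (550 − 72)] × 10⁻⁶ = 671.67 + 192.42 = 864.09 kN·m.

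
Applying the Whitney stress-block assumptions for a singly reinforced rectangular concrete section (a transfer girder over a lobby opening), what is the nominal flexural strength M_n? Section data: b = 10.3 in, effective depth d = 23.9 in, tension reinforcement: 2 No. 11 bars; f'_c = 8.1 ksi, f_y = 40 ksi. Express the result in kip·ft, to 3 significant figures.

M_n ≈ 239 kip·ft

A_s = 2 × 1.56 = 3.12 in².
T = A_s f_y = 3.12 × 40 = 124.8 kips.
a = T/(0.85 f'_c b) = 124.8/(0.85 × 8.1 × 10.3) = 1.760 in.
M_n = T(d − a/2) = 124.8 × (23.9 − 0.88) = 2872.9 kip·in = 2872.9/12 = 239.41 kip·ft.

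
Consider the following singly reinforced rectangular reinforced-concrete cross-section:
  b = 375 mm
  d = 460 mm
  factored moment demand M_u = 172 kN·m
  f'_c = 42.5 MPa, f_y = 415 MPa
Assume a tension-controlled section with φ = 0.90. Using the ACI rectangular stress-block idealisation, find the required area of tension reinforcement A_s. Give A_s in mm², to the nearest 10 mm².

A_s ≈ 1040 mm²

M_n = M_u/φ = 172/0.90 = 191.111 kN·m.
With M_n = 0.85 f'_c a b (d − a/2), solve the quadratic for a:
a = d − √(d² − 2M_n/(0.85 f'_c b)) = 460 − √(460² − 2 × 191.111×10⁶/(0.85 × 42.5 × 375)) = 31.76 mm.
A_s = 0.85 f'_c a b / f_y = 0.85 × 42.5 × 31.76 × 375 / 415 = 1036.7 mm².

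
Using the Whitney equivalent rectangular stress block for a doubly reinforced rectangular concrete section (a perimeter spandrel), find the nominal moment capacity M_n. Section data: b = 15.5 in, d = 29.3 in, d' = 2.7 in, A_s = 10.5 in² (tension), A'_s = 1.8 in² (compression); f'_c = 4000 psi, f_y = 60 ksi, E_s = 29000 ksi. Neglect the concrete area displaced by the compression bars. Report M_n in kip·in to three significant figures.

Assume both steels yield.
a = (A_s − A'_s) f_y/(0.85 f'_c b) = (10.5 − 1.8) × 60/(0.85 × 4 × 15.5) = 9.905 in.
c = a/β₁ = 9.905/0.85 = 11.653 in; ε'_s = 0.003(c − d')/c = 0.0023 ≥ ε_y = 0.0021, so the compression steel yields.
M_n = (A_s − A'_s) f_y (d − a/2) + A'_s f_y (d − d') = 522 × (29.3 − 4.9525) + 108 × (29.3 − 2.7) = 12709.4 + 2872.8 = 15582.2 kip·in.

M_n ≈ 15600 kip·in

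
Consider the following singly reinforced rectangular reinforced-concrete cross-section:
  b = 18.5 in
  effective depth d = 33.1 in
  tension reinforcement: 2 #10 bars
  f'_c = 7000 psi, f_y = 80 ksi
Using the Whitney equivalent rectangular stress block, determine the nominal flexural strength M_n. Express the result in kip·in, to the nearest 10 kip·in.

M_n ≈ 6540 kip·in

A_s = 2 × 1.27 = 2.54 in².
T = A_s f_y = 2.54 × 80 = 203.2 kips.
a = T/(0.85 f'_c b) = 203.2/(0.85 × 7 × 18.5) = 1.846 in.
M_n = T(d − a/2) = 203.2 × (33.1 − 0.923) = 6538.4 kip·in.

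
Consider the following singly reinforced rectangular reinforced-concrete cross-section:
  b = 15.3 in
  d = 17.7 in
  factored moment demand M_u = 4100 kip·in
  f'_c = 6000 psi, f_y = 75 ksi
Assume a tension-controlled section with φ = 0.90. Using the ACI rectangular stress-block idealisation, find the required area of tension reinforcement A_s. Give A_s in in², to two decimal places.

M_n = M_u/φ = 4100/0.90 = 4555.56 kip·in.
From M_n = 0.85 f'_c a b (d − a/2):
a = d − √(d² − 2M_n/(0.85 f'_c b)) = 17.7 − √(17.7² − 2 × 4555.56/(0.85 × 6 × 15.3)) = 3.681 in.
A_s = 0.85 f'_c a b / f_y = 0.85 × 6 × 3.681 × 15.3 / 75 = 3.830 in².

A_s ≈ 3.83 in²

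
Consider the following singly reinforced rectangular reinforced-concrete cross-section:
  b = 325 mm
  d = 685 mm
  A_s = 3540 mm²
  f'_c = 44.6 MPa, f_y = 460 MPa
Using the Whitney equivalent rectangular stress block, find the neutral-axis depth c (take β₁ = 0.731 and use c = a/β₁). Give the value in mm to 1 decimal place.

T = A_s f_y = 3540 × 460 = 1628400 N = 1628.4 kN.
Setting C = 0.85 f'_c a b equal to T: a = 1628400/(0.85 × 44.6 × 325) = 132.167 mm.
With β₁ = 0.731, c = a/β₁ = 132.167/0.731 = 180.8 mm.

c ≈ 180.8 mm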